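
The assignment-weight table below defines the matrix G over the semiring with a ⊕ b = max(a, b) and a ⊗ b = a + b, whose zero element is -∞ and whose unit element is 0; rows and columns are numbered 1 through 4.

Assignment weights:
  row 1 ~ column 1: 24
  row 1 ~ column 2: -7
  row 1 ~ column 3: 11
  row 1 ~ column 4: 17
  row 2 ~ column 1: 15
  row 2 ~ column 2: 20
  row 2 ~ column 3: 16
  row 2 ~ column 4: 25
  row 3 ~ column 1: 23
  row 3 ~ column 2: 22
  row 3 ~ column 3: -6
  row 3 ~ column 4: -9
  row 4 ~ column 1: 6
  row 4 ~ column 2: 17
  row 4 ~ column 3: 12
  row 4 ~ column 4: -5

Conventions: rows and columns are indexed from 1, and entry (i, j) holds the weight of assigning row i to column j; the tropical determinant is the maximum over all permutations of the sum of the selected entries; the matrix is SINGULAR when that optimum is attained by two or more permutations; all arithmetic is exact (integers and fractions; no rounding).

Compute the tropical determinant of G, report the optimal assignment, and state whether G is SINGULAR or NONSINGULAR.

σ = (1, 2, 3, 4): 24 + 20 + (-6) + (-5) = 33
σ = (1, 2, 4, 3): 24 + 20 + (-9) + 12 = 47
σ = (1, 3, 2, 4): 24 + 16 + 22 + (-5) = 57
σ = (1, 3, 4, 2): 24 + 16 + (-9) + 17 = 48
σ = (1, 4, 2, 3): 24 + 25 + 22 + 12 = 83
σ = (1, 4, 3, 2): 24 + 25 + (-6) + 17 = 60
σ = (2, 1, 3, 4): (-7) + 15 + (-6) + (-5) = -3
σ = (2, 1, 4, 3): (-7) + 15 + (-9) + 12 = 11
σ = (2, 3, 1, 4): (-7) + 16 + 23 + (-5) = 27
σ = (2, 3, 4, 1): (-7) + 16 + (-9) + 6 = 6
σ = (2, 4, 1, 3): (-7) + 25 + 23 + 12 = 53
σ = (2, 4, 3, 1): (-7) + 25 + (-6) + 6 = 18
σ = (3, 1, 2, 4): 11 + 15 + 22 + (-5) = 43
σ = (3, 1, 4, 2): 11 + 15 + (-9) + 17 = 34
σ = (3, 2, 1, 4): 11 + 20 + 23 + (-5) = 49
σ = (3, 2, 4, 1): 11 + 20 + (-9) + 6 = 28
σ = (3, 4, 1, 2): 11 + 25 + 23 + 17 = 76
σ = (3, 4, 2, 1): 11 + 25 + 22 + 6 = 64
σ = (4, 1, 2, 3): 17 + 15 + 22 + 12 = 66
σ = (4, 1, 3, 2): 17 + 15 + (-6) + 17 = 43
σ = (4, 2, 1, 3): 17 + 20 + 23 + 12 = 72
σ = (4, 2, 3, 1): 17 + 20 + (-6) + 6 = 37
σ = (4, 3, 1, 2): 17 + 16 + 23 + 17 = 73
σ = (4, 3, 2, 1): 17 + 16 + 22 + 6 = 61
Optimal value attained by: σ = (1, 4, 2, 3).
Answer: det⊕(G) = 83; verdict: NONSINGULAR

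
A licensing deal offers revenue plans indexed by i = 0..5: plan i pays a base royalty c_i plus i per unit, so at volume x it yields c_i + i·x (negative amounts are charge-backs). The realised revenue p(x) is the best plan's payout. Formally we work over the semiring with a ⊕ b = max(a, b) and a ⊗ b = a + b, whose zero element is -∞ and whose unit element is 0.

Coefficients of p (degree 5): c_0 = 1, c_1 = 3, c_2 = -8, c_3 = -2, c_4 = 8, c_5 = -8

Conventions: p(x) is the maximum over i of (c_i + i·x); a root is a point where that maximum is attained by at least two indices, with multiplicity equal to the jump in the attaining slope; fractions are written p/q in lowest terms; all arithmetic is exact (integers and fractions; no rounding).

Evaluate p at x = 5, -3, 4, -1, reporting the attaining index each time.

p(5) = max(1+0·5=1, 3+1·5=8, -8+2·5=2, -2+3·5=13, 8+4·5=28, -8+5·5=17) = 28 (attained by i=4)
p(-3) = max(1+0·(-3)=1, 3+1·(-3)=0, -8+2·(-3)=-14, -2+3·(-3)=-11, 8+4·(-3)=-4, -8+5·(-3)=-23) = 1 (attained by i=0)
p(4) = max(1+0·4=1, 3+1·4=7, -8+2·4=0, -2+3·4=10, 8+4·4=24, -8+5·4=12) = 24 (attained by i=4)
p(-1) = max(1+0·(-1)=1, 3+1·(-1)=2, -8+2·(-1)=-10, -2+3·(-1)=-5, 8+4·(-1)=4, -8+5·(-1)=-13) = 4 (attained by i=4)
Answer: p(5) = 28; p(-3) = 1; p(4) = 24; p(-1) = 4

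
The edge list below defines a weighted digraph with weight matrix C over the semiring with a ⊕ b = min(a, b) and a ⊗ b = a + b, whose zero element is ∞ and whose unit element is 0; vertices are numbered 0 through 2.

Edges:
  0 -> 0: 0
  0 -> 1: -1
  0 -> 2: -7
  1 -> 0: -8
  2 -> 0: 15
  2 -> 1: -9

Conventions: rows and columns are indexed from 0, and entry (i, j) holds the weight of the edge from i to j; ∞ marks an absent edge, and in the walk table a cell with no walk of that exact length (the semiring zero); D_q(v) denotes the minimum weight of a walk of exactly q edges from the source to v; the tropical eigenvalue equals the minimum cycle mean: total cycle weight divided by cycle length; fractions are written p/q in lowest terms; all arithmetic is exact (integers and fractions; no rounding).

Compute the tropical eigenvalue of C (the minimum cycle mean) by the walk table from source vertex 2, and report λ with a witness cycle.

q=0: [∞, ∞, 0]
q=1: [15, -9, ∞]
q=2: [-17, 14, 8]
q=3: [-17, -18, -24]
Optimal cycle mean attained by: cycle 0->2->1->0, total (-7) + (-9) + (-8), length 3.
Answer: λ = -8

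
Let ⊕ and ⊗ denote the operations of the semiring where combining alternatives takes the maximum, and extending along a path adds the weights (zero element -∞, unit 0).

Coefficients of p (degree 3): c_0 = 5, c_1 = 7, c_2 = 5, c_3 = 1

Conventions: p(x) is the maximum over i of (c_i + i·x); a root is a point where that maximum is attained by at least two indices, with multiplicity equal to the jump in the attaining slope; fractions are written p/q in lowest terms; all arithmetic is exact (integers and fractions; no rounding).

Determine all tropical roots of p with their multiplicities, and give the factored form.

hull edge (i=0, c=5) to (i=1, c=7): slope 2, span 1
hull edge (i=1, c=7) to (i=2, c=5): slope -2, span 1
hull edge (i=2, c=5) to (i=3, c=1): slope -4, span 1
Factored form: p(x) = 1 ⊗ (x ⊕ (-2)) ⊗ (x ⊕ 2) ⊗ (x ⊕ 4)
Answer: roots = -2 (mult 1), 2 (mult 1), 4 (mult 1)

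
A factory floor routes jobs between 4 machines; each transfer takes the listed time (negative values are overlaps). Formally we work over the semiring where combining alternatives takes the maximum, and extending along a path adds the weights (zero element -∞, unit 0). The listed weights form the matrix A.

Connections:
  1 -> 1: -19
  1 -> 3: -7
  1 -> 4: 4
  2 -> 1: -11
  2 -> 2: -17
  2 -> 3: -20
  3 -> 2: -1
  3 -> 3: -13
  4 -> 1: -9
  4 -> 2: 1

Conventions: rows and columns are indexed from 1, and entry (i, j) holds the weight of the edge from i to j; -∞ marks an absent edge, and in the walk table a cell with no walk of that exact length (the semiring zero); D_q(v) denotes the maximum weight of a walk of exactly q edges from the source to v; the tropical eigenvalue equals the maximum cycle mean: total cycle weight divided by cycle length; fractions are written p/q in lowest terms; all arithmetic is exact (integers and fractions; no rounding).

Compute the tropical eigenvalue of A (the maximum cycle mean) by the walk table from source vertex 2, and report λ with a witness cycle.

q=0: [-∞, 0, -∞, -∞]
q=1: [-11, -17, -20, -∞]
q=2: [-28, -21, -18, -7]
q=3: [-16, -6, -31, -24]
q=4: [-17, -23, -23, -12]
Optimal cycle mean attained by: cycle 1->4->2->1, total 4 + 1 + (-11), length 3.
Answer: λ = -2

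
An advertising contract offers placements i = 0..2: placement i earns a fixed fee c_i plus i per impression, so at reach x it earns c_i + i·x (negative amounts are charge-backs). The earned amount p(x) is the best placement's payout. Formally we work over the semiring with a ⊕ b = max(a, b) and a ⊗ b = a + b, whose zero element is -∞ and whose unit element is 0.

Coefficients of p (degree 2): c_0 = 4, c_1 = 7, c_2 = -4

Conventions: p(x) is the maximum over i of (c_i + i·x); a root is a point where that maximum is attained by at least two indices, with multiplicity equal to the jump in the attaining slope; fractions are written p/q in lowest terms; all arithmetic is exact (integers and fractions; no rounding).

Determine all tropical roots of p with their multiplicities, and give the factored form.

hull edge (i=0, c=4) to (i=1, c=7): slope 3, span 1
hull edge (i=1, c=7) to (i=2, c=-4): slope -11, span 1
Factored form: p(x) = -4 ⊗ (x ⊕ (-3)) ⊗ (x ⊕ 11)
Answer: roots = -3 (mult 1), 11 (mult 1)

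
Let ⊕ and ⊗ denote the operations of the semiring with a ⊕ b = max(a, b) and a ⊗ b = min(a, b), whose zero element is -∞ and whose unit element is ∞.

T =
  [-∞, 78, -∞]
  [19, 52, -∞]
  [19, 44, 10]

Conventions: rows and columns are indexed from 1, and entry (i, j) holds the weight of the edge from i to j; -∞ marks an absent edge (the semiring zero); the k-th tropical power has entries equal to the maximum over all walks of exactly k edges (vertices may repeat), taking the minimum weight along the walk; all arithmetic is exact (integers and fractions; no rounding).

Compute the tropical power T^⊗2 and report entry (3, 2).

T^⊗2:
  [19, 52, -∞]
  [19, 52, -∞]
  [19, 44, 10]
Key observation: the optimum is the walk 3->2->2, with weight 44 min 52 = 44.
Optimal value attained by: walk 3->2->2.
Answer: (T^⊗2)[3][2] = 44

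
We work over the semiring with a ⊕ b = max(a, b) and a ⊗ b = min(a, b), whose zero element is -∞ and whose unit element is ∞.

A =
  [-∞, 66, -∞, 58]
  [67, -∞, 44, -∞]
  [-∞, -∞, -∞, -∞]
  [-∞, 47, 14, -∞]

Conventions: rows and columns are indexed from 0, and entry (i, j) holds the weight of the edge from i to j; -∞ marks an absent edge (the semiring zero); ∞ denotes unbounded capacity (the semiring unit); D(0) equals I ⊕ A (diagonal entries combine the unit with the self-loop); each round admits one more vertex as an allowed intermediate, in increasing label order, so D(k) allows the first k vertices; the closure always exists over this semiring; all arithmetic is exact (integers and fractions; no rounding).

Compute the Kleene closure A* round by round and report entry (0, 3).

D(0):
  [∞, 66, -∞, 58]
  [67, ∞, 44, -∞]
  [-∞, -∞, ∞, -∞]
  [-∞, 47, 14, ∞]
D(1):
  [∞, 66, -∞, 58]
  [67, ∞, 44, 58]
  [-∞, -∞, ∞, -∞]
  [-∞, 47, 14, ∞]
D(2):
  [∞, 66, 44, 58]
  [67, ∞, 44, 58]
  [-∞, -∞, ∞, -∞]
  [47, 47, 44, ∞]
D(3):
  [∞, 66, 44, 58]
  [67, ∞, 44, 58]
  [-∞, -∞, ∞, -∞]
  [47, 47, 44, ∞]
D(4):
  [∞, 66, 44, 58]
  [67, ∞, 44, 58]
  [-∞, -∞, ∞, -∞]
  [47, 47, 44, ∞]
Answer: A*[0][3] = 58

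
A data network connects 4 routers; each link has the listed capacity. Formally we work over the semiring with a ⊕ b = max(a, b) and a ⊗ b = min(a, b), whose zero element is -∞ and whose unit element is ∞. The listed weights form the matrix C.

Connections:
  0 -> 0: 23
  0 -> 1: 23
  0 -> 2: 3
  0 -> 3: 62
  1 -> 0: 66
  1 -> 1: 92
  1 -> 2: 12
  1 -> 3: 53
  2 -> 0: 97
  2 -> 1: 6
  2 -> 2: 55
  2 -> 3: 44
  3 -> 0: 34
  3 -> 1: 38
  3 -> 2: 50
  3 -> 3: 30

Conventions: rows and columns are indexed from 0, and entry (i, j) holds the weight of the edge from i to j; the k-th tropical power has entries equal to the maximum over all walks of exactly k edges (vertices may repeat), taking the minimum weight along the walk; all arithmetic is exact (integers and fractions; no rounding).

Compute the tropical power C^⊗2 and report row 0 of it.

C^⊗2:
  [34, 38, 50, 30]
  [66, 92, 50, 62]
  [55, 38, 55, 62]
  [50, 38, 50, 44]
Answer: row 0 of C^⊗2 = [34, 38, 50, 30]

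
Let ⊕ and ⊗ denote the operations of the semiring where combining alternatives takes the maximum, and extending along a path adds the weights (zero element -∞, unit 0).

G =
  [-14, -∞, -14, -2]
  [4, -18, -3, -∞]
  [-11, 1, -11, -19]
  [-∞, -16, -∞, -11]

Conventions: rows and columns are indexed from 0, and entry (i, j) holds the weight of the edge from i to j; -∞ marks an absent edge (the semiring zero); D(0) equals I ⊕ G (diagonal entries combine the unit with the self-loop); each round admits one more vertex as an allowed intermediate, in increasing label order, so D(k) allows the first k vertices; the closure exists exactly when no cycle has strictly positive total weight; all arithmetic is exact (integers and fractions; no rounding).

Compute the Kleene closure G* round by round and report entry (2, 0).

D(0):
  [0, -∞, -14, -2]
  [4, 0, -3, -∞]
  [-11, 1, 0, -19]
  [-∞, -16, -∞, 0]
D(1):
  [0, -∞, -14, -2]
  [4, 0, -3, 2]
  [-11, 1, 0, -13]
  [-∞, -16, -∞, 0]
D(2):
  [0, -∞, -14, -2]
  [4, 0, -3, 2]
  [5, 1, 0, 3]
  [-12, -16, -19, 0]
D(3):
  [0, -13, -14, -2]
  [4, 0, -3, 2]
  [5, 1, 0, 3]
  [-12, -16, -19, 0]
D(4):
  [0, -13, -14, -2]
  [4, 0, -3, 2]
  [5, 1, 0, 3]
  [-12, -16, -19, 0]
Answer: G*[2][0] = 5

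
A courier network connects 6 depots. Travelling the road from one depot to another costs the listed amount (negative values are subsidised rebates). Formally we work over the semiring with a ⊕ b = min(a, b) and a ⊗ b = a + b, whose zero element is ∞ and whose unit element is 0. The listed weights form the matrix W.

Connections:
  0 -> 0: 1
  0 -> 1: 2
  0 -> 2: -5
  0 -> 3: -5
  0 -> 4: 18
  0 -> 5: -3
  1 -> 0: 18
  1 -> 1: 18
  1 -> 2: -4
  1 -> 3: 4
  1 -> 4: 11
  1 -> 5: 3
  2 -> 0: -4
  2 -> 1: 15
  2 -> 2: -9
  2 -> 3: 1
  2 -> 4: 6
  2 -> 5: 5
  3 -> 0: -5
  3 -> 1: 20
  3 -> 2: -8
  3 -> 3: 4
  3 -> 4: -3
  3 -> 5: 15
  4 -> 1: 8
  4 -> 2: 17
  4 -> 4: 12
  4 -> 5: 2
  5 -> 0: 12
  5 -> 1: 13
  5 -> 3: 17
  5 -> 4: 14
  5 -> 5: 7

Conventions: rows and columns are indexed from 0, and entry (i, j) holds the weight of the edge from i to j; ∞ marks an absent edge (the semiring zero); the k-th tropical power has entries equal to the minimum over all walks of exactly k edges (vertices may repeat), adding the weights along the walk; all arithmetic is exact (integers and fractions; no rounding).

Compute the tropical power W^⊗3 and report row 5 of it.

W^⊗2:
  [-10, 3, -14, -4, -8, -2]
  [-8, 11, -13, -3, 1, 1]
  [-13, -2, -18, -9, -3, -7]
  [-12, -3, -17, -10, -2, -8]
  [13, 15, 4, 12, 16, 9]
  [12, 14, 7, 7, 14, 9]
W^⊗3:
  [-18, -8, -23, -15, -8, -13]
  [-17, -6, -22, -13, -7, -11]
  [-22, -11, -27, -18, -12, -16]
  [-21, -10, -26, -17, -13, -15]
  [0, 15, -5, 5, 9, 9]
  [2, 14, -2, 7, 4, 9]
Answer: row 5 of W^⊗3 = [2, 14, -2, 7, 4, 9]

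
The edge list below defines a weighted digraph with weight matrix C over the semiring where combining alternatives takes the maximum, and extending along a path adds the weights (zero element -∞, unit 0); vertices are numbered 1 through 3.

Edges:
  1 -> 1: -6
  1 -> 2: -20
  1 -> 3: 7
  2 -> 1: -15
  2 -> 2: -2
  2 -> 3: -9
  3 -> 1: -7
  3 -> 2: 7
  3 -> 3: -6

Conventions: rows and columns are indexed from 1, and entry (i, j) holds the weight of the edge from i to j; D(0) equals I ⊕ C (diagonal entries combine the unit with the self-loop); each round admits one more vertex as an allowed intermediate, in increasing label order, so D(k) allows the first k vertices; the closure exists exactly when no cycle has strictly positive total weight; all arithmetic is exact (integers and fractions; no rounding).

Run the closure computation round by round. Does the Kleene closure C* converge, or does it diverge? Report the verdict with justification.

D(0):
  [0, -20, 7]
  [-15, 0, -9]
  [-7, 7, 0]
D(1):
  [0, -20, 7]
  [-15, 0, -8]
  [-7, 7, 0]
D(2):
  [0, -20, 7]
  [-15, 0, -8]
  [-7, 7, 0]
D(3):
  [0, 14, 7]
  [-15, 0, -8]
  [-7, 7, 0]
Key observation: every diagonal entry stays at the unit through all rounds, so no improving cycle exists.
Answer: CONVERGES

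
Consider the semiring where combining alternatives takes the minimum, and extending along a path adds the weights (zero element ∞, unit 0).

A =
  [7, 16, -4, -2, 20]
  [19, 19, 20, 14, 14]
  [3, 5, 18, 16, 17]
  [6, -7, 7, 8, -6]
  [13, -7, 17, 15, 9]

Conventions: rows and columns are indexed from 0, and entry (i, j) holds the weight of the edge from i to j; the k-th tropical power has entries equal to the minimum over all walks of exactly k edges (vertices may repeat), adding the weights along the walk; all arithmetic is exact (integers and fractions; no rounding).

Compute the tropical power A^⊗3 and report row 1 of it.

A^⊗2:
  [-1, -9, 3, 5, -8]
  [20, 7, 15, 17, 8]
  [10, 9, -1, 1, 10]
  [7, -13, 2, 4, 2]
  [12, 2, 9, 7, 7]
A^⊗3:
  [5, -15, -5, -3, -1]
  [18, 1, 16, 18, 11]
  [2, -6, 6, 8, -5]
  [5, -5, 3, 1, -2]
  [12, 0, 8, 10, 1]
Answer: row 1 of A^⊗3 = [18, 1, 16, 18, 11]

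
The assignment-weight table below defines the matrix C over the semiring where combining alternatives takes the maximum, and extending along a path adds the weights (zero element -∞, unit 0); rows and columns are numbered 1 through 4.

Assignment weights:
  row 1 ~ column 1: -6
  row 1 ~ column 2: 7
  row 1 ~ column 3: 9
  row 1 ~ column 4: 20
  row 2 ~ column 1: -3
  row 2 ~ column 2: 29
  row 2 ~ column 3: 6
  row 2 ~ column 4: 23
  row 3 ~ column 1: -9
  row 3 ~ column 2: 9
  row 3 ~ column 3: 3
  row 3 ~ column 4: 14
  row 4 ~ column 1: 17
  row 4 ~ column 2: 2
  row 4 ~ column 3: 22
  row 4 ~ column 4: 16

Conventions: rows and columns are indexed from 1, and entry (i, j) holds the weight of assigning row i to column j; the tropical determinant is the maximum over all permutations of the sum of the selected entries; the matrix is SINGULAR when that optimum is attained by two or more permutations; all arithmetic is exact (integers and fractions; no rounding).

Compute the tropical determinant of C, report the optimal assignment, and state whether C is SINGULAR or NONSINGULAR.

σ = (1, 2, 3, 4): (-6) + 29 + 3 + 16 = 42
σ = (1, 2, 4, 3): (-6) + 29 + 14 + 22 = 59
σ = (1, 3, 2, 4): (-6) + 6 + 9 + 16 = 25
σ = (1, 3, 4, 2): (-6) + 6 + 14 + 2 = 16
σ = (1, 4, 2, 3): (-6) + 23 + 9 + 22 = 48
σ = (1, 4, 3, 2): (-6) + 23 + 3 + 2 = 22
σ = (2, 1, 3, 4): 7 + (-3) + 3 + 16 = 23
σ = (2, 1, 4, 3): 7 + (-3) + 14 + 22 = 40
σ = (2, 3, 1, 4): 7 + 6 + (-9) + 16 = 20
σ = (2, 3, 4, 1): 7 + 6 + 14 + 17 = 44
σ = (2, 4, 1, 3): 7 + 23 + (-9) + 22 = 43
σ = (2, 4, 3, 1): 7 + 23 + 3 + 17 = 50
σ = (3, 1, 2, 4): 9 + (-3) + 9 + 16 = 31
σ = (3, 1, 4, 2): 9 + (-3) + 14 + 2 = 22
σ = (3, 2, 1, 4): 9 + 29 + (-9) + 16 = 45
σ = (3, 2, 4, 1): 9 + 29 + 14 + 17 = 69
σ = (3, 4, 1, 2): 9 + 23 + (-9) + 2 = 25
σ = (3, 4, 2, 1): 9 + 23 + 9 + 17 = 58
σ = (4, 1, 2, 3): 20 + (-3) + 9 + 22 = 48
σ = (4, 1, 3, 2): 20 + (-3) + 3 + 2 = 22
σ = (4, 2, 1, 3): 20 + 29 + (-9) + 22 = 62
σ = (4, 2, 3, 1): 20 + 29 + 3 + 17 = 69
σ = (4, 3, 1, 2): 20 + 6 + (-9) + 2 = 19
σ = (4, 3, 2, 1): 20 + 6 + 9 + 17 = 52
Optimal value attained by: σ = (3, 2, 4, 1).
Answer: det⊕(C) = 69; verdict: SINGULAR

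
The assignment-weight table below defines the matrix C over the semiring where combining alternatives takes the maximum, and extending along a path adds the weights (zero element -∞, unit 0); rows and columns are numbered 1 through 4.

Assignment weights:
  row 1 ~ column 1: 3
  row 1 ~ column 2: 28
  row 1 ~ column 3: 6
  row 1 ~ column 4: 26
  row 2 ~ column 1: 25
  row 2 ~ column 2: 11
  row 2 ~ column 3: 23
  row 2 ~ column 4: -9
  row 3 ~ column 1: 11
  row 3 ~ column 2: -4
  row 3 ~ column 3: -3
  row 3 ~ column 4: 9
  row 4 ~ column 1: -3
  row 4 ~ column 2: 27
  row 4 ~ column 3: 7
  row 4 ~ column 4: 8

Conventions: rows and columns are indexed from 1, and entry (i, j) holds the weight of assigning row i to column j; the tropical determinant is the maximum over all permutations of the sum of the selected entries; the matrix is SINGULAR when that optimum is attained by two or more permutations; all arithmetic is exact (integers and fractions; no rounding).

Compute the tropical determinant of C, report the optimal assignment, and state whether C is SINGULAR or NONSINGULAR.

σ = (1, 2, 3, 4): 3 + 11 + (-3) + 8 = 19
σ = (1, 2, 4, 3): 3 + 11 + 9 + 7 = 30
σ = (1, 3, 2, 4): 3 + 23 + (-4) + 8 = 30
σ = (1, 3, 4, 2): 3 + 23 + 9 + 27 = 62
σ = (1, 4, 2, 3): 3 + (-9) + (-4) + 7 = -3
σ = (1, 4, 3, 2): 3 + (-9) + (-3) + 27 = 18
σ = (2, 1, 3, 4): 28 + 25 + (-3) + 8 = 58
σ = (2, 1, 4, 3): 28 + 25 + 9 + 7 = 69
σ = (2, 3, 1, 4): 28 + 23 + 11 + 8 = 70
σ = (2, 3, 4, 1): 28 + 23 + 9 + (-3) = 57
σ = (2, 4, 1, 3): 28 + (-9) + 11 + 7 = 37
σ = (2, 4, 3, 1): 28 + (-9) + (-3) + (-3) = 13
σ = (3, 1, 2, 4): 6 + 25 + (-4) + 8 = 35
σ = (3, 1, 4, 2): 6 + 25 + 9 + 27 = 67
σ = (3, 2, 1, 4): 6 + 11 + 11 + 8 = 36
σ = (3, 2, 4, 1): 6 + 11 + 9 + (-3) = 23
σ = (3, 4, 1, 2): 6 + (-9) + 11 + 27 = 35
σ = (3, 4, 2, 1): 6 + (-9) + (-4) + (-3) = -10
σ = (4, 1, 2, 3): 26 + 25 + (-4) + 7 = 54
σ = (4, 1, 3, 2): 26 + 25 + (-3) + 27 = 75
σ = (4, 2, 1, 3): 26 + 11 + 11 + 7 = 55
σ = (4, 2, 3, 1): 26 + 11 + (-3) + (-3) = 31
σ = (4, 3, 1, 2): 26 + 23 + 11 + 27 = 87
σ = (4, 3, 2, 1): 26 + 23 + (-4) + (-3) = 42
Optimal value attained by: σ = (4, 3, 1, 2).
Answer: det⊕(C) = 87; verdict: NONSINGULAR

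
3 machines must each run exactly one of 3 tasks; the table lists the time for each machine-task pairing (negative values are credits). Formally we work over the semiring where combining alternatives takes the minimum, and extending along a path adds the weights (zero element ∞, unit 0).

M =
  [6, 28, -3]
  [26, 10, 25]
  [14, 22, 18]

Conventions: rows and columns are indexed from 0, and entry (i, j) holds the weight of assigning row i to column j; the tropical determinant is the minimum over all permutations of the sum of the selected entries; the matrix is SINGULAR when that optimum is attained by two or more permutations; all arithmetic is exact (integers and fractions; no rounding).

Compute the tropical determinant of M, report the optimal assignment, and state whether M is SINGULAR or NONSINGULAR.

σ = (0, 1, 2): 6 + 10 + 18 = 34
σ = (0, 2, 1): 6 + 25 + 22 = 53
σ = (1, 0, 2): 28 + 26 + 18 = 72
σ = (1, 2, 0): 28 + 25 + 14 = 67
σ = (2, 0, 1): (-3) + 26 + 22 = 45
σ = (2, 1, 0): (-3) + 10 + 14 = 21
Optimal value attained by: σ = (2, 1, 0).
Answer: det⊕(M) = 21; verdict: NONSINGULAR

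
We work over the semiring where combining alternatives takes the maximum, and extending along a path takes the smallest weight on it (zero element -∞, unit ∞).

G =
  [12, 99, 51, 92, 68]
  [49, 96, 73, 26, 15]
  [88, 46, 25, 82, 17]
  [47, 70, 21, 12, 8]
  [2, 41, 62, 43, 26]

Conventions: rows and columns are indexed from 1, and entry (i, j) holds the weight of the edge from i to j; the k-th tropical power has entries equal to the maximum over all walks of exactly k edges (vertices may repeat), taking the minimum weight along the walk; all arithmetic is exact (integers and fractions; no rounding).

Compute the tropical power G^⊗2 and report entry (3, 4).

G^⊗2:
  [51, 96, 73, 51, 26]
  [73, 96, 73, 73, 49]
  [47, 88, 51, 88, 68]
  [49, 70, 70, 47, 47]
  [62, 46, 41, 62, 26]
Key observation: the optimum is the walk 3->1->4, with weight 88 min 92 = 88.
Optimal value attained by: walk 3->1->4.
Answer: (G^⊗2)[3][4] = 88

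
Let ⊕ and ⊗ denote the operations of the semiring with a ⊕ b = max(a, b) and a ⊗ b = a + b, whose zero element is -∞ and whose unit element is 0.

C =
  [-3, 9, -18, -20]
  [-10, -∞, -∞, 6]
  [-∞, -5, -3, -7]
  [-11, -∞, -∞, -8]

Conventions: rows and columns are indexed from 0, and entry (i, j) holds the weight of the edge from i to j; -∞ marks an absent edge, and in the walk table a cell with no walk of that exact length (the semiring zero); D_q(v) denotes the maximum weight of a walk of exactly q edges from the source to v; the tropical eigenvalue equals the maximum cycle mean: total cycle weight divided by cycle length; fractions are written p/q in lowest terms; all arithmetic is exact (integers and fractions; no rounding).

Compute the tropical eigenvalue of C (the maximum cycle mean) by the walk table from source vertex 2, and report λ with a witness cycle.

q=0: [-∞, -∞, 0, -∞]
q=1: [-∞, -5, -3, -7]
q=2: [-15, -8, -6, 1]
q=3: [-10, -6, -9, -2]
q=4: [-13, -1, -12, 0]
Optimal cycle mean attained by: cycle 0->1->3->0, total 9 + 6 + (-11), length 3.
Answer: λ = 4/3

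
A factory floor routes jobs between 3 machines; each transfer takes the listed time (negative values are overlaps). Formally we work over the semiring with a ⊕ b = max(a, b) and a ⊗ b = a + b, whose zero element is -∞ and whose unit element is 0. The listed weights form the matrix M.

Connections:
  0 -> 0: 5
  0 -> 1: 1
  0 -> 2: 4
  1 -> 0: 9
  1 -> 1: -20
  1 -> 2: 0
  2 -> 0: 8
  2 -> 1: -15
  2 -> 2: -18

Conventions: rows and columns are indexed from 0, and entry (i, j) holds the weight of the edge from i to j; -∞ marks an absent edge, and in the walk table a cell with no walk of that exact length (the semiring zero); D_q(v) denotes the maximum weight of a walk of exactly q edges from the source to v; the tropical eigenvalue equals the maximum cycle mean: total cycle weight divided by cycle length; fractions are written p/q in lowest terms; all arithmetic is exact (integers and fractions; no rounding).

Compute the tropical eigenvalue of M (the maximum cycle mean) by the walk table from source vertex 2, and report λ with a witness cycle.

q=0: [-∞, -∞, 0]
q=1: [8, -15, -18]
q=2: [13, 9, 12]
q=3: [20, 14, 17]
Optimal cycle mean attained by: cycle 0->2->0, total 4 + 8, length 2.
Answer: λ = 6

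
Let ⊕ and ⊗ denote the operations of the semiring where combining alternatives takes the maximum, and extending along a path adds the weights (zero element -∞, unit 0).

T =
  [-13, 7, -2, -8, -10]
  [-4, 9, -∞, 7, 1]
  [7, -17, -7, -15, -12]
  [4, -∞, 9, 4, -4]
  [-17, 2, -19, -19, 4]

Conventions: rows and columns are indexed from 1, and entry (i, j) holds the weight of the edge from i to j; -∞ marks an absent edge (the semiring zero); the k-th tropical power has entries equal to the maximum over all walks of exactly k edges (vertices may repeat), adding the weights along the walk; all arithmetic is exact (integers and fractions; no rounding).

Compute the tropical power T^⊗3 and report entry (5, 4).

T^⊗2:
  [5, 16, 1, 14, 8]
  [11, 18, 16, 16, 10]
  [0, 14, 5, -1, -3]
  [16, 11, 13, 8, 0]
  [-2, 11, -10, 9, 8]
T^⊗3:
  [18, 25, 23, 23, 17]
  [23, 27, 25, 25, 19]
  [12, 23, 8, 21, 15]
  [20, 23, 17, 18, 12]
  [13, 20, 18, 18, 12]
Key observation: the optimum is the walk 5->2->2->4, with weight 2 + 9 + 7 = 18.
Optimal value attained by: walk 5->2->2->4.
Answer: (T^⊗3)[5][4] = 18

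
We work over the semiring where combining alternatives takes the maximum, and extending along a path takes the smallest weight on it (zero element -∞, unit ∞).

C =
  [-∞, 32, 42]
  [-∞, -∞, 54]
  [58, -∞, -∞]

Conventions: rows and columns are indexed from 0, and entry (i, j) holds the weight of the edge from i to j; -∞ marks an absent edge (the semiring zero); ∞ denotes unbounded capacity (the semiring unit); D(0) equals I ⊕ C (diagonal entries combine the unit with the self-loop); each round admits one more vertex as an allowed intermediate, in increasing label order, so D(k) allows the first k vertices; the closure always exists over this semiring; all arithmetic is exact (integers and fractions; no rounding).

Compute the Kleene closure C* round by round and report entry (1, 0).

D(0):
  [∞, 32, 42]
  [-∞, ∞, 54]
  [58, -∞, ∞]
D(1):
  [∞, 32, 42]
  [-∞, ∞, 54]
  [58, 32, ∞]
D(2):
  [∞, 32, 42]
  [-∞, ∞, 54]
  [58, 32, ∞]
D(3):
  [∞, 32, 42]
  [54, ∞, 54]
  [58, 32, ∞]
Answer: C*[1][0] = 54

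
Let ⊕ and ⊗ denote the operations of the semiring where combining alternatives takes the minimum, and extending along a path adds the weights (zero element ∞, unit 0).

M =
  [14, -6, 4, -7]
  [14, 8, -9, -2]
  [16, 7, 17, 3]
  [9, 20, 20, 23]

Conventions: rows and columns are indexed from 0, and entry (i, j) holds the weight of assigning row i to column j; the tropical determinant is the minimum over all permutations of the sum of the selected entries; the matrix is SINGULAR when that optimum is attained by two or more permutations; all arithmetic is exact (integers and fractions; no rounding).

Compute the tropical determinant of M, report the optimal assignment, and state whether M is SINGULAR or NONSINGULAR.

σ = (0, 1, 2, 3): 14 + 8 + 17 + 23 = 62
σ = (0, 1, 3, 2): 14 + 8 + 3 + 20 = 45
σ = (0, 2, 1, 3): 14 + (-9) + 7 + 23 = 35
σ = (0, 2, 3, 1): 14 + (-9) + 3 + 20 = 28
σ = (0, 3, 1, 2): 14 + (-2) + 7 + 20 = 39
σ = (0, 3, 2, 1): 14 + (-2) + 17 + 20 = 49
σ = (1, 0, 2, 3): (-6) + 14 + 17 + 23 = 48
σ = (1, 0, 3, 2): (-6) + 14 + 3 + 20 = 31
σ = (1, 2, 0, 3): (-6) + (-9) + 16 + 23 = 24
σ = (1, 2, 3, 0): (-6) + (-9) + 3 + 9 = -3
σ = (1, 3, 0, 2): (-6) + (-2) + 16 + 20 = 28
σ = (1, 3, 2, 0): (-6) + (-2) + 17 + 9 = 18
σ = (2, 0, 1, 3): 4 + 14 + 7 + 23 = 48
σ = (2, 0, 3, 1): 4 + 14 + 3 + 20 = 41
σ = (2, 1, 0, 3): 4 + 8 + 16 + 23 = 51
σ = (2, 1, 3, 0): 4 + 8 + 3 + 9 = 24
σ = (2, 3, 0, 1): 4 + (-2) + 16 + 20 = 38
σ = (2, 3, 1, 0): 4 + (-2) + 7 + 9 = 18
σ = (3, 0, 1, 2): (-7) + 14 + 7 + 20 = 34
σ = (3, 0, 2, 1): (-7) + 14 + 17 + 20 = 44
σ = (3, 1, 0, 2): (-7) + 8 + 16 + 20 = 37
σ = (3, 1, 2, 0): (-7) + 8 + 17 + 9 = 27
σ = (3, 2, 0, 1): (-7) + (-9) + 16 + 20 = 20
σ = (3, 2, 1, 0): (-7) + (-9) + 7 + 9 = 0
Optimal value attained by: σ = (1, 2, 3, 0).
Answer: det⊕(M) = -3; verdict: NONSINGULAR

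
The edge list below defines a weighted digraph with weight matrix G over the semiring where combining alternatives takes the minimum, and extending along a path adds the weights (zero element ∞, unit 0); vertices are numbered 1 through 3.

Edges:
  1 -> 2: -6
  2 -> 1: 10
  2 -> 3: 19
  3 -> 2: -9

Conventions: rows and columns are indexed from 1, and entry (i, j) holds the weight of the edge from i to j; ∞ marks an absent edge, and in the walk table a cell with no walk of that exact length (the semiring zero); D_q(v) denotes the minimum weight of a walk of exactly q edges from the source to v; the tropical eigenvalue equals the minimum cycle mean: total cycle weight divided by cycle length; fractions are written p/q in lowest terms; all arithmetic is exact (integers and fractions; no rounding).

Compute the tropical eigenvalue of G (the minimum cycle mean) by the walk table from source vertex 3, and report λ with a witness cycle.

q=0: [∞, ∞, 0]
q=1: [∞, -9, ∞]
q=2: [1, ∞, 10]
q=3: [∞, -5, ∞]
Optimal cycle mean attained by: cycle 1->2->1, total (-6) + 10, length 2.
Answer: λ = 2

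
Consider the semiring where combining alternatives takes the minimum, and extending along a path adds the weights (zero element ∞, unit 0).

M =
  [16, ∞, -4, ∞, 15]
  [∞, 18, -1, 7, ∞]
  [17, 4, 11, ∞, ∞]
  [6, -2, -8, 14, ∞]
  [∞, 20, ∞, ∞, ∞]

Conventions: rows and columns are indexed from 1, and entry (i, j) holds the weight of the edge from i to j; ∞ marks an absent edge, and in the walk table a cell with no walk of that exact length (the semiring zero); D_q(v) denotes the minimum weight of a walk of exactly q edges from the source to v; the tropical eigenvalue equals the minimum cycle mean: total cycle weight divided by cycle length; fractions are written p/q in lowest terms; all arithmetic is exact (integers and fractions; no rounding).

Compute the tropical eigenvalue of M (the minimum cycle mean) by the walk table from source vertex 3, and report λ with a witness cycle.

q=0: [∞, ∞, 0, ∞, ∞]
q=1: [17, 4, 11, ∞, ∞]
q=2: [28, 15, 3, 11, 32]
q=3: [17, 7, 3, 22, 43]
q=4: [20, 7, 6, 14, 32]
q=5: [20, 10, 6, 14, 35]
Optimal cycle mean attained by: cycle 2->4->3->2, total 7 + (-8) + 4, length 3.
Answer: λ = 1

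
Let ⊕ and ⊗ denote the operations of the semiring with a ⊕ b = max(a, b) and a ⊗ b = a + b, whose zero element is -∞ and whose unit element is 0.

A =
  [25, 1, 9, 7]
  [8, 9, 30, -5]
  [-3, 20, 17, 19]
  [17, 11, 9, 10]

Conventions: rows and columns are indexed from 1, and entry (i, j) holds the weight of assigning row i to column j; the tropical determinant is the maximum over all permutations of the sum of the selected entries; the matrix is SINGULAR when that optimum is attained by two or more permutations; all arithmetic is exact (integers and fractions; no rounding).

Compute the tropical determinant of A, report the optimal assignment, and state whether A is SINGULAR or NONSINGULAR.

σ = (1, 2, 3, 4): 25 + 9 + 17 + 10 = 61
σ = (1, 2, 4, 3): 25 + 9 + 19 + 9 = 62
σ = (1, 3, 2, 4): 25 + 30 + 20 + 10 = 85
σ = (1, 3, 4, 2): 25 + 30 + 19 + 11 = 85
σ = (1, 4, 2, 3): 25 + (-5) + 20 + 9 = 49
σ = (1, 4, 3, 2): 25 + (-5) + 17 + 11 = 48
σ = (2, 1, 3, 4): 1 + 8 + 17 + 10 = 36
σ = (2, 1, 4, 3): 1 + 8 + 19 + 9 = 37
σ = (2, 3, 1, 4): 1 + 30 + (-3) + 10 = 38
σ = (2, 3, 4, 1): 1 + 30 + 19 + 17 = 67
σ = (2, 4, 1, 3): 1 + (-5) + (-3) + 9 = 2
σ = (2, 4, 3, 1): 1 + (-5) + 17 + 17 = 30
σ = (3, 1, 2, 4): 9 + 8 + 20 + 10 = 47
σ = (3, 1, 4, 2): 9 + 8 + 19 + 11 = 47
σ = (3, 2, 1, 4): 9 + 9 + (-3) + 10 = 25
σ = (3, 2, 4, 1): 9 + 9 + 19 + 17 = 54
σ = (3, 4, 1, 2): 9 + (-5) + (-3) + 11 = 12
σ = (3, 4, 2, 1): 9 + (-5) + 20 + 17 = 41
σ = (4, 1, 2, 3): 7 + 8 + 20 + 9 = 44
σ = (4, 1, 3, 2): 7 + 8 + 17 + 11 = 43
σ = (4, 2, 1, 3): 7 + 9 + (-3) + 9 = 22
σ = (4, 2, 3, 1): 7 + 9 + 17 + 17 = 50
σ = (4, 3, 1, 2): 7 + 30 + (-3) + 11 = 45
σ = (4, 3, 2, 1): 7 + 30 + 20 + 17 = 74
Optimal value attained by: σ = (1, 3, 2, 4).
Answer: det⊕(A) = 85; verdict: SINGULAR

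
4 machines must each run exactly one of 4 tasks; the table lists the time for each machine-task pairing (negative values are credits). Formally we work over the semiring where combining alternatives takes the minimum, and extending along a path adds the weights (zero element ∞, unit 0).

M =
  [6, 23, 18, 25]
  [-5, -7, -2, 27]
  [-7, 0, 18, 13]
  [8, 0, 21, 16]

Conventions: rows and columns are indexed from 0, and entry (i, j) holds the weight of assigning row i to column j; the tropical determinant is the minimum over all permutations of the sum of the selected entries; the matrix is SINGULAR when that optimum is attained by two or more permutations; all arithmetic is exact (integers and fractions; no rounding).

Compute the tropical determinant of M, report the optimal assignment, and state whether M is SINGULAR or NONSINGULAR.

σ = (0, 1, 2, 3): 6 + (-7) + 18 + 16 = 33
σ = (0, 1, 3, 2): 6 + (-7) + 13 + 21 = 33
σ = (0, 2, 1, 3): 6 + (-2) + 0 + 16 = 20
σ = (0, 2, 3, 1): 6 + (-2) + 13 + 0 = 17
σ = (0, 3, 1, 2): 6 + 27 + 0 + 21 = 54
σ = (0, 3, 2, 1): 6 + 27 + 18 + 0 = 51
σ = (1, 0, 2, 3): 23 + (-5) + 18 + 16 = 52
σ = (1, 0, 3, 2): 23 + (-5) + 13 + 21 = 52
σ = (1, 2, 0, 3): 23 + (-2) + (-7) + 16 = 30
σ = (1, 2, 3, 0): 23 + (-2) + 13 + 8 = 42
σ = (1, 3, 0, 2): 23 + 27 + (-7) + 21 = 64
σ = (1, 3, 2, 0): 23 + 27 + 18 + 8 = 76
σ = (2, 0, 1, 3): 18 + (-5) + 0 + 16 = 29
σ = (2, 0, 3, 1): 18 + (-5) + 13 + 0 = 26
σ = (2, 1, 0, 3): 18 + (-7) + (-7) + 16 = 20
σ = (2, 1, 3, 0): 18 + (-7) + 13 + 8 = 32
σ = (2, 3, 0, 1): 18 + 27 + (-7) + 0 = 38
σ = (2, 3, 1, 0): 18 + 27 + 0 + 8 = 53
σ = (3, 0, 1, 2): 25 + (-5) + 0 + 21 = 41
σ = (3, 0, 2, 1): 25 + (-5) + 18 + 0 = 38
σ = (3, 1, 0, 2): 25 + (-7) + (-7) + 21 = 32
σ = (3, 1, 2, 0): 25 + (-7) + 18 + 8 = 44
σ = (3, 2, 0, 1): 25 + (-2) + (-7) + 0 = 16
σ = (3, 2, 1, 0): 25 + (-2) + 0 + 8 = 31
Optimal value attained by: σ = (3, 2, 0, 1).
Answer: det⊕(M) = 16; verdict: NONSINGULAR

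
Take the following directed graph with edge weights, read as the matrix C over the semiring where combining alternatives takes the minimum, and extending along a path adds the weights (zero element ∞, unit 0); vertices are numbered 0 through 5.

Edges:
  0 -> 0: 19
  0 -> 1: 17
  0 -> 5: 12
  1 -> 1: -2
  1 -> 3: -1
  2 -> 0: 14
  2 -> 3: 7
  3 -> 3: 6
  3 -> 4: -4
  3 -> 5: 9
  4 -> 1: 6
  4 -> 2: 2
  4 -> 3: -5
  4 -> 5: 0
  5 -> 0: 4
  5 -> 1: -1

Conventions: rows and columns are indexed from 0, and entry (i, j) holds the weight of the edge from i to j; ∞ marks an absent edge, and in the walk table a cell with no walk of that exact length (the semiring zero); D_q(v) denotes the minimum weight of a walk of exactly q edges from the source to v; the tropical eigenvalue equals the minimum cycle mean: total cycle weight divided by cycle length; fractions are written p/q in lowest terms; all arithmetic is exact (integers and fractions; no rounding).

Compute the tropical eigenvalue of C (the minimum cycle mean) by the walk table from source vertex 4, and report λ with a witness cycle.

q=0: [∞, ∞, ∞, ∞, 0, ∞]
q=1: [∞, 6, 2, -5, ∞, 0]
q=2: [4, -1, ∞, 1, -9, 4]
q=3: [8, -3, -7, -14, -3, -9]
q=4: [-5, -10, -1, -8, -18, -5]
q=5: [-1, -12, -16, -23, -12, -18]
q=6: [-14, -19, -10, -17, -27, -14]
Optimal cycle mean attained by: cycle 3->4->3, total (-4) + (-5), length 2.
Answer: λ = -9/2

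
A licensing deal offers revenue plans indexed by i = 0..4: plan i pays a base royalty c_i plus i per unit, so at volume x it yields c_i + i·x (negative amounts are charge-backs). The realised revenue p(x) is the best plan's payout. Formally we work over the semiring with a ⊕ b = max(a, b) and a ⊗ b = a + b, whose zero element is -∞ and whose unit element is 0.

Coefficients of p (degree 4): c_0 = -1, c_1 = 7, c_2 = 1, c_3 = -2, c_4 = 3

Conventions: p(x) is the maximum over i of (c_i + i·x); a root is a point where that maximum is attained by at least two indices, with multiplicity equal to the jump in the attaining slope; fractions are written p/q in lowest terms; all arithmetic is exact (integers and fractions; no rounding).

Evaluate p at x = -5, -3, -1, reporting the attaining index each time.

p(-5) = max(-1+0·(-5)=-1, 7+1·(-5)=2, 1+2·(-5)=-9, -2+3·(-5)=-17, 3+4·(-5)=-17) = 2 (attained by i=1)
p(-3) = max(-1+0·(-3)=-1, 7+1·(-3)=4, 1+2·(-3)=-5, -2+3·(-3)=-11, 3+4·(-3)=-9) = 4 (attained by i=1)
p(-1) = max(-1+0·(-1)=-1, 7+1·(-1)=6, 1+2·(-1)=-1, -2+3·(-1)=-5, 3+4·(-1)=-1) = 6 (attained by i=1)
Answer: p(-5) = 2; p(-3) = 4; p(-1) = 6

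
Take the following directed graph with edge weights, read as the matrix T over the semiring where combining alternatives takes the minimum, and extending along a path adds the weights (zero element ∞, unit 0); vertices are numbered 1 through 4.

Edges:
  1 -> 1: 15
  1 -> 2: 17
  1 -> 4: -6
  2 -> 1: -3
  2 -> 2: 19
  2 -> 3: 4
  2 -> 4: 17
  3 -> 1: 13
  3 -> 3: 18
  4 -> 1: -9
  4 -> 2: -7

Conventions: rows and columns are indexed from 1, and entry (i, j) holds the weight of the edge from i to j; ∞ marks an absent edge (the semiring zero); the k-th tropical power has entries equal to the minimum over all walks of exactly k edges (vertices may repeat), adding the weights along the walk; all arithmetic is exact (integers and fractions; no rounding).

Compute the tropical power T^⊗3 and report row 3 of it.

T^⊗2:
  [-15, -13, 21, 9]
  [8, 10, 22, -9]
  [28, 30, 36, 7]
  [-10, 8, -3, -15]
T^⊗3:
  [-16, 2, -9, -21]
  [-18, -16, 14, 2]
  [-2, 0, 34, 22]
  [-24, -22, 12, -16]
Answer: row 3 of T^⊗3 = [-2, 0, 34, 22]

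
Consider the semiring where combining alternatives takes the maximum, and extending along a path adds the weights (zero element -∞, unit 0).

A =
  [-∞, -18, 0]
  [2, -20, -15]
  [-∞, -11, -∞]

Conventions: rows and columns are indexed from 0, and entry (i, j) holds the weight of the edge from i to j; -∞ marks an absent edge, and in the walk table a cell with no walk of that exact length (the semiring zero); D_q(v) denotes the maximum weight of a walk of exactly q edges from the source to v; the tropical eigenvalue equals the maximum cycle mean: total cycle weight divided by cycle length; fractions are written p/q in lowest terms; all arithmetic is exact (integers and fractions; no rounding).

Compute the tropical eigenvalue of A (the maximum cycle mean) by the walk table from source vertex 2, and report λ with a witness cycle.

q=0: [-∞, -∞, 0]
q=1: [-∞, -11, -∞]
q=2: [-9, -31, -26]
q=3: [-29, -27, -9]
Optimal cycle mean attained by: cycle 0->2->1->0, total 0 + (-11) + 2, length 3.
Answer: λ = -3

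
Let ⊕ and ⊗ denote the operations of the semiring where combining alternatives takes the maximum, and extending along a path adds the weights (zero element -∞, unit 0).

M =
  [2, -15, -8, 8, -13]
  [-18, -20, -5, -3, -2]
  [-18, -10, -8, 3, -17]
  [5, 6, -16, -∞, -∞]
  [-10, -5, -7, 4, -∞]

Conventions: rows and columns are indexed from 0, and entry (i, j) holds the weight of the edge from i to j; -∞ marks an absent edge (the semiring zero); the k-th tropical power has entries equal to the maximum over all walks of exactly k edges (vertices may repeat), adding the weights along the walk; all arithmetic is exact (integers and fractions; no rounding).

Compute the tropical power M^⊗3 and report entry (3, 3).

M^⊗2:
  [13, 14, -6, 10, -11]
  [2, 3, -9, 2, -22]
  [8, 9, -13, -5, -12]
  [7, -10, 1, 13, 4]
  [9, 10, -10, -2, -7]
M^⊗3:
  [15, 16, 9, 21, 12]
  [7, 8, -2, 10, 1]
  [10, 1, 4, 16, 7]
  [18, 19, -1, 15, -6]
  [11, 4, 5, 17, 8]
Key observation: the optimum is the walk 3->0->0->3, with weight 5 + 2 + 8 = 15.
Optimal value attained by: walk 3->0->0->3.
Answer: (M^⊗3)[3][3] = 15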